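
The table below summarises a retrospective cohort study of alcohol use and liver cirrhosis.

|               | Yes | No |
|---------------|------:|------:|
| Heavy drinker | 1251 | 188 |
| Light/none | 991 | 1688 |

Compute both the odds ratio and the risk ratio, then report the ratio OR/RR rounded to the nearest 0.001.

Cells: a = 1251, b = 188, c = 991, d = 1688.
OR = (1251·1688)/(188·991) = 2111688/186308 = 11.33439
Risk in exposed = 1251/1439 = 0.86935; risk in unexposed = 991/2679 = 0.36991; RR = 2.35015
OR/RR = 11.33439 / 2.35015 = 4.82284
The outcome is not rare, so the OR lies further from 1 than the RR.

4.823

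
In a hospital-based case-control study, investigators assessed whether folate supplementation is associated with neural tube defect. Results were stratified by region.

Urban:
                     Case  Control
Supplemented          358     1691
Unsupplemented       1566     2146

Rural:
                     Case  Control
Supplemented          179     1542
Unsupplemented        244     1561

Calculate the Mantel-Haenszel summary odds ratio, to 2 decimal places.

OR_MH = Σ(aᵢdᵢ/nᵢ) / Σ(bᵢcᵢ/nᵢ), where nᵢ is the stratum total.
Stratum 1 (Urban): n = 5761; a·d/n = 358·2146/5761 = 133.3567; b·c/n = 1691·1566/5761 = 459.6608
Stratum 2 (Rural): n = 3526; a·d/n = 179·1561/3526 = 79.2453; b·c/n = 1542·244/3526 = 106.7067
OR_MH = (133.3567 + 79.2453) / (459.6608 + 106.7067) = 212.6020 / 566.3676 = 0.37538

0.38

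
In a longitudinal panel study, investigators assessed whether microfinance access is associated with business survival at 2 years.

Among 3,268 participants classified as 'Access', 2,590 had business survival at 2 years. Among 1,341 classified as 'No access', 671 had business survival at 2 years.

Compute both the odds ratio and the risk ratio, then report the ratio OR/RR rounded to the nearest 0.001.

From the description: a = 2590, b = 678, c = 671, d = 670.
OR = (2590·670)/(678·671) = 1735300/454938 = 3.81437
Risk in exposed = 2590/3268 = 0.79253; risk in unexposed = 671/1341 = 0.50037; RR = 1.58389
OR/RR = 3.81437 / 1.58389 = 2.40823
The outcome is not rare, so the OR lies further from 1 than the RR.

2.408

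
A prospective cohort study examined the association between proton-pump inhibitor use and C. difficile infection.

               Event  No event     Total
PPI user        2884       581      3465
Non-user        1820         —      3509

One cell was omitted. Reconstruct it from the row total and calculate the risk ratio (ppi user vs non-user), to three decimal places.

The missing cell is in the unexposed row: 3509 − 1820 = 1689.
So a = 2884, b = 581, c = 1820, d = 1689.
RR = [a/(a+b)] / [c/(c+d)] = (2884/3465) / (1820/3509) = 0.83232/0.51867 = 1.60474

1.605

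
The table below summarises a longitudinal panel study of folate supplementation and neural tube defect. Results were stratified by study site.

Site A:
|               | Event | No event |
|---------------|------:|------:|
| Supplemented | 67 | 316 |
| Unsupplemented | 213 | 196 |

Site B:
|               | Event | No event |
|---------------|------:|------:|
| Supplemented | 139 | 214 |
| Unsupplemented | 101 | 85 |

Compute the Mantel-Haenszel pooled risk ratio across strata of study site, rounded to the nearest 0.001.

0.488

RR_MH = Σ(aᵢ·n₀ᵢ/nᵢ) / Σ(cᵢ·n₁ᵢ/nᵢ), with n₁ᵢ = aᵢ+bᵢ (exposed), n₀ᵢ = cᵢ+dᵢ (unexposed), nᵢ = n₁ᵢ+n₀ᵢ.
Stratum 1 (Site A): n₁ = 383, n₀ = 409, n = 792; a·n₀/n = 67·409/792 = 34.5997; c·n₁/n = 213·383/792 = 103.0038
Stratum 2 (Site B): n₁ = 353, n₀ = 186, n = 539; a·n₀/n = 139·186/539 = 47.9666; c·n₁/n = 101·353/539 = 66.1466
RR_MH = (34.5997 + 47.9666) / (103.0038 + 66.1466) = 82.5664 / 169.1504 = 0.48812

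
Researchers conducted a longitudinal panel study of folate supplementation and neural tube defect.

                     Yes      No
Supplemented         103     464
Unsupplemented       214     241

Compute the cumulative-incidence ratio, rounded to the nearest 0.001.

Cells: a = 103, b = 464, c = 214, d = 241.
Risk in exposed = 103/567 = 0.18166; risk in unexposed = 214/455 = 0.47033.
RR = 0.18166 / 0.47033 = 0.38624
The risk is 61% lower among the exposed than among the unexposed.

0.386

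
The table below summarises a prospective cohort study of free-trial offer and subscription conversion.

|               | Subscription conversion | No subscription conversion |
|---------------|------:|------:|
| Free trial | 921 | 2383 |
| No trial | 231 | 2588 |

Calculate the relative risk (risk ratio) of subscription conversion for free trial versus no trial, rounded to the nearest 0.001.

3.402

Cells: a = 921, b = 2383, c = 231, d = 2588.
Risk in exposed = 921/3304 = 0.27875; risk in unexposed = 231/2819 = 0.08194.
RR = 0.27875 / 0.08194 = 3.40175
The risk among the exposed is 3.40 times that among the unexposed.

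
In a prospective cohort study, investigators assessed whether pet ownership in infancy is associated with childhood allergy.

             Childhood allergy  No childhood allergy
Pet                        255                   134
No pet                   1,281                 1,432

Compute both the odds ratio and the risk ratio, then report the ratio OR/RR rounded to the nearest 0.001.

1.532

Cells: a = 255, b = 134, c = 1281, d = 1432.
OR = (255·1432)/(134·1281) = 365160/171654 = 2.12730
Risk in exposed = 255/389 = 0.65553; risk in unexposed = 1281/2713 = 0.47217; RR = 1.38833
OR/RR = 2.12730 / 1.38833 = 1.53228
The outcome is not rare, so the OR lies further from 1 than the RR.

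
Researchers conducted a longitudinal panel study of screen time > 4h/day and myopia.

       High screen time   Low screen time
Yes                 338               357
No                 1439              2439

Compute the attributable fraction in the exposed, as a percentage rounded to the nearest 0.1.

32.9

Reading the table with exposure as columns: a = 338 (High screen time, case), b = 1439 (High screen time, non-case), c = 357 (Low screen time, case), d = 2439.
Risk in exposed = 338/1777 = 0.19021; risk in unexposed = 357/2796 = 0.12768.
RR = 0.19021/0.12768 = 1.48970
AR% = (RR − 1)/RR × 100 = (1.48970 − 1)/1.48970 × 100 = 32.8723%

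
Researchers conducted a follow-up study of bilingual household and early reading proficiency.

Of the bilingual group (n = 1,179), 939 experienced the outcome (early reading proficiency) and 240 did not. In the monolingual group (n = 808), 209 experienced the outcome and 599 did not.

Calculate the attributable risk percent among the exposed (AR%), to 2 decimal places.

From the description: a = 939, b = 240, c = 209, d = 599.
Risk in exposed = 939/1179 = 0.79644; risk in unexposed = 209/808 = 0.25866.
RR = 0.79644/0.25866 = 3.07905
AR% = (RR − 1)/RR × 100 = (3.07905 − 1)/3.07905 × 100 = 67.5225%

67.52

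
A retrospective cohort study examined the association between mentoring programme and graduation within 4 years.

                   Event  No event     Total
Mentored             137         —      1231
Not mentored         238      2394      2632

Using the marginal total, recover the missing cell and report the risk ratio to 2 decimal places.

The missing cell is in the exposed row: 1231 − 137 = 1094.
So a = 137, b = 1094, c = 238, d = 2394.
RR = [a/(a+b)] / [c/(c+d)] = (137/1231) / (238/2632) = 0.11129/0.09043 = 1.23075

1.23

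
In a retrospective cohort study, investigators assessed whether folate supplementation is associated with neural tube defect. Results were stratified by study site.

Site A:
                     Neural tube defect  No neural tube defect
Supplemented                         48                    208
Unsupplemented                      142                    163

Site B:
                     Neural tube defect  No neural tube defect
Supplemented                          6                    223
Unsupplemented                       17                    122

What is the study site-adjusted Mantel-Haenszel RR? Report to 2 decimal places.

0.38

RR_MH = Σ(aᵢ·n₀ᵢ/nᵢ) / Σ(cᵢ·n₁ᵢ/nᵢ), with n₁ᵢ = aᵢ+bᵢ (exposed), n₀ᵢ = cᵢ+dᵢ (unexposed), nᵢ = n₁ᵢ+n₀ᵢ.
Stratum 1 (Site A): n₁ = 256, n₀ = 305, n = 561; a·n₀/n = 48·305/561 = 26.0963; c·n₁/n = 142·256/561 = 64.7986
Stratum 2 (Site B): n₁ = 229, n₀ = 139, n = 368; a·n₀/n = 6·139/368 = 2.2663; c·n₁/n = 17·229/368 = 10.5788
RR_MH = (26.0963 + 2.2663) / (64.7986 + 10.5788) = 28.3626 / 75.3774 = 0.37627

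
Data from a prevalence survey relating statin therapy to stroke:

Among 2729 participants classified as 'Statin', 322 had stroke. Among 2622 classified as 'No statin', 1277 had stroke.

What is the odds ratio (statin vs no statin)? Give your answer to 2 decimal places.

From the description: a = 322, b = 2407, c = 1277, d = 1345.
OR = (a·d)/(b·c) = (322 × 1345) / (2407 × 1277) = 433090 / 3073739 = 0.14090
Exposure is associated with lower odds of stroke (OR = 0.14 < 1).

0.14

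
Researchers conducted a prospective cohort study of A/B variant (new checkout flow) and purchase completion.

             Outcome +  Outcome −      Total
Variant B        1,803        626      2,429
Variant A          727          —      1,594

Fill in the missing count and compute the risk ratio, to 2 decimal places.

1.63

The missing cell is in the unexposed row: 1594 − 727 = 867.
So a = 1803, b = 626, c = 727, d = 867.
RR = [a/(a+b)] / [c/(c+d)] = (1803/2429) / (727/1594) = 0.74228/0.45609 = 1.62750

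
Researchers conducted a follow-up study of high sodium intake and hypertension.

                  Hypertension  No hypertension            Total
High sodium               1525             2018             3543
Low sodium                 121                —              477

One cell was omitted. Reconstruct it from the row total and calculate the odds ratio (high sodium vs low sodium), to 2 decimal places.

The missing cell is in the unexposed row: 477 − 121 = 356.
So a = 1525, b = 2018, c = 121, d = 356.
OR = (a·d)/(b·c) = (1525 × 356) / (2018 × 121) = 542900 / 244178 = 2.22338

2.22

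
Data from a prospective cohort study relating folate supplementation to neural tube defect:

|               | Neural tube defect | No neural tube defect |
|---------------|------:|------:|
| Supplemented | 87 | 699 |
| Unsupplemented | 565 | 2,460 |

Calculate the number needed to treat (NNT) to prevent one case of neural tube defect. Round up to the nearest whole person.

Risk in treated group = 87/786 = 0.11069; risk in control = 565/3025 = 0.18678.
Absolute risk reduction = 0.18678 − 0.11069 = 0.07609
NNT = 1 / ARR = 1 / 0.07609 = 13.142 → round up → 14

14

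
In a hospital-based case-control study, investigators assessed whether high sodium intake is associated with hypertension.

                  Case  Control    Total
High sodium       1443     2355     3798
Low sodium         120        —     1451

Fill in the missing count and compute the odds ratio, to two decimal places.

6.80

The missing cell is in the unexposed row: 1451 − 120 = 1331.
So a = 1443, b = 2355, c = 120, d = 1331.
OR = (a·d)/(b·c) = (1443 × 1331) / (2355 × 120) = 1920633 / 282600 = 6.79630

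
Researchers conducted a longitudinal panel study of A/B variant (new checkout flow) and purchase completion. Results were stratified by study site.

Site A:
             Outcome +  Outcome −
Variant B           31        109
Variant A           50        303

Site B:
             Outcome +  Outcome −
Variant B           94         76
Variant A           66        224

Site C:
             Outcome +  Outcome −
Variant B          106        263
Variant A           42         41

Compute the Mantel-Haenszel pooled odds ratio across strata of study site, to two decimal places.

1.60

OR_MH = Σ(aᵢdᵢ/nᵢ) / Σ(bᵢcᵢ/nᵢ), where nᵢ is the stratum total.
Stratum 1 (Site A): n = 493; a·d/n = 31·303/493 = 19.0527; b·c/n = 109·50/493 = 11.0548
Stratum 2 (Site B): n = 460; a·d/n = 94·224/460 = 45.7739; b·c/n = 76·66/460 = 10.9043
Stratum 3 (Site C): n = 452; a·d/n = 106·41/452 = 9.6150; b·c/n = 263·42/452 = 24.4381
OR_MH = (19.0527 + 45.7739 + 9.6150) / (11.0548 + 10.9043 + 24.4381) = 74.4417 / 46.3972 = 1.60444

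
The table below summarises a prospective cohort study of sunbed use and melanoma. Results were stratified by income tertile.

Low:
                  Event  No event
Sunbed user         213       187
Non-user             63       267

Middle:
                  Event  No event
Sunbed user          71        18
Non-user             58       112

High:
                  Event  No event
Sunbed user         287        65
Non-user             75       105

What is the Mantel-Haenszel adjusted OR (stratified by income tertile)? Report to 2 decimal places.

OR_MH = Σ(aᵢdᵢ/nᵢ) / Σ(bᵢcᵢ/nᵢ), where nᵢ is the stratum total.
Stratum 1 (Low): n = 730; a·d/n = 213·267/730 = 77.9055; b·c/n = 187·63/730 = 16.1384
Stratum 2 (Middle): n = 259; a·d/n = 71·112/259 = 30.7027; b·c/n = 18·58/259 = 4.0309
Stratum 3 (High): n = 532; a·d/n = 287·105/532 = 56.6447; b·c/n = 65·75/532 = 9.1635
OR_MH = (77.9055 + 30.7027 + 56.6447) / (16.1384 + 4.0309 + 9.1635) = 165.2529 / 29.3328 = 5.63373

5.63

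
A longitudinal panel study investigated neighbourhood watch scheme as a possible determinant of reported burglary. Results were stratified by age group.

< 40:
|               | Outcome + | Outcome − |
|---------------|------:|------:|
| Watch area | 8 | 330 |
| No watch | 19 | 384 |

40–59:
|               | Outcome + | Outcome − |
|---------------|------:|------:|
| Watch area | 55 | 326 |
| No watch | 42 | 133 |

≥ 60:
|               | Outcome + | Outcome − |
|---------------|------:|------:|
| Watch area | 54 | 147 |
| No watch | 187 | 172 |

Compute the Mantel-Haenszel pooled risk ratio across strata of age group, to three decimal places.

0.538

RR_MH = Σ(aᵢ·n₀ᵢ/nᵢ) / Σ(cᵢ·n₁ᵢ/nᵢ), with n₁ᵢ = aᵢ+bᵢ (exposed), n₀ᵢ = cᵢ+dᵢ (unexposed), nᵢ = n₁ᵢ+n₀ᵢ.
Stratum 1 (< 40): n₁ = 338, n₀ = 403, n = 741; a·n₀/n = 8·403/741 = 4.3509; c·n₁/n = 19·338/741 = 8.6667
Stratum 2 (40–59): n₁ = 381, n₀ = 175, n = 556; a·n₀/n = 55·175/556 = 17.3112; c·n₁/n = 42·381/556 = 28.7806
Stratum 3 (≥ 60): n₁ = 201, n₀ = 359, n = 560; a·n₀/n = 54·359/560 = 34.6179; c·n₁/n = 187·201/560 = 67.1196
RR_MH = (4.3509 + 17.3112 + 34.6179) / (8.6667 + 28.7806 + 67.1196) = 56.2799 / 104.5669 = 0.53822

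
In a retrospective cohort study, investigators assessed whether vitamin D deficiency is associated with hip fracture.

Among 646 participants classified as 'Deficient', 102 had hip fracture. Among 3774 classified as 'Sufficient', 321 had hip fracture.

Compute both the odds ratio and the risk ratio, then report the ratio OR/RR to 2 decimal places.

1.09

From the description: a = 102, b = 544, c = 321, d = 3453.
OR = (102·3453)/(544·321) = 352206/174624 = 2.01694
Risk in exposed = 102/646 = 0.15789; risk in unexposed = 321/3774 = 0.08506; RR = 1.85637
OR/RR = 2.01694 / 1.85637 = 1.08650
The outcome is not rare, so the OR lies further from 1 than the RR.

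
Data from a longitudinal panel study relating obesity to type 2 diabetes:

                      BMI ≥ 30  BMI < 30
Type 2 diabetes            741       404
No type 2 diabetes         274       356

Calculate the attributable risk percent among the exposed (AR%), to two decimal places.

Reading the table with exposure as columns: a = 741 (BMI ≥ 30, case), b = 274 (BMI ≥ 30, non-case), c = 404 (BMI < 30, case), d = 356.
Risk in exposed = 741/1015 = 0.73005; risk in unexposed = 404/760 = 0.53158.
RR = 0.73005/0.53158 = 1.37336
AR% = (RR − 1)/RR × 100 = (1.37336 − 1)/1.37336 × 100 = 27.1859%

27.19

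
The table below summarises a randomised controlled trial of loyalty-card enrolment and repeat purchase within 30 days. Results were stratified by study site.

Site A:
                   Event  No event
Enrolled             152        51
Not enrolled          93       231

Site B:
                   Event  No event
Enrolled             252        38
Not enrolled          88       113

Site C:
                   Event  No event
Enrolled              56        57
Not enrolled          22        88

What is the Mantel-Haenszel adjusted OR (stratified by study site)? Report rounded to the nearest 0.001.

6.845

OR_MH = Σ(aᵢdᵢ/nᵢ) / Σ(bᵢcᵢ/nᵢ), where nᵢ is the stratum total.
Stratum 1 (Site A): n = 527; a·d/n = 152·231/527 = 66.6262; b·c/n = 51·93/527 = 9.0000
Stratum 2 (Site B): n = 491; a·d/n = 252·113/491 = 57.9959; b·c/n = 38·88/491 = 6.8106
Stratum 3 (Site C): n = 223; a·d/n = 56·88/223 = 22.0987; b·c/n = 57·22/223 = 5.6233
OR_MH = (66.6262 + 57.9959 + 22.0987) / (9.0000 + 6.8106 + 5.6233) = 146.7208 / 21.4339 = 6.84526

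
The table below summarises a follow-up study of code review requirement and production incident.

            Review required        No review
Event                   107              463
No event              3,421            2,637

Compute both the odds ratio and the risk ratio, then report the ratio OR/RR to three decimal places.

Reading the table with exposure as columns: a = 107 (Review required, case), b = 3421 (Review required, non-case), c = 463 (No review, case), d = 2637.
OR = (107·2637)/(3421·463) = 282159/1583923 = 0.17814
Risk in exposed = 107/3528 = 0.03033; risk in unexposed = 463/3100 = 0.14935; RR = 0.20307
OR/RR = 0.17814 / 0.20307 = 0.87725
The outcome is not rare, so the OR lies further from 1 than the RR.

0.877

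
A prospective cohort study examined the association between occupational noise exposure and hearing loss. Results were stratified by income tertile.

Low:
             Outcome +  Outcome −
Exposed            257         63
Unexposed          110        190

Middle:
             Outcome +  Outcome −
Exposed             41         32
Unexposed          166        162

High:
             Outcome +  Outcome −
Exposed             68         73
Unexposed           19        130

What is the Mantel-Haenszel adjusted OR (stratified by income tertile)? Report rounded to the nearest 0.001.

4.307

OR_MH = Σ(aᵢdᵢ/nᵢ) / Σ(bᵢcᵢ/nᵢ), where nᵢ is the stratum total.
Stratum 1 (Low): n = 620; a·d/n = 257·190/620 = 78.7581; b·c/n = 63·110/620 = 11.1774
Stratum 2 (Middle): n = 401; a·d/n = 41·162/401 = 16.5636; b·c/n = 32·166/401 = 13.2469
Stratum 3 (High): n = 290; a·d/n = 68·130/290 = 30.4828; b·c/n = 73·19/290 = 4.7828
OR_MH = (78.7581 + 16.5636 + 30.4828) / (11.1774 + 13.2469 + 4.7828) = 125.8044 / 29.2071 = 4.30733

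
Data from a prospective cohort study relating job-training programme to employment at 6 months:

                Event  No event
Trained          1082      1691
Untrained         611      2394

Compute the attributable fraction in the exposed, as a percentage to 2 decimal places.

Cells: a = 1082, b = 1691, c = 611, d = 2394.
Risk in exposed = 1082/2773 = 0.39019; risk in unexposed = 611/3005 = 0.20333.
RR = 0.39019/0.20333 = 1.91903
AR% = (RR − 1)/RR × 100 = (1.91903 − 1)/1.91903 × 100 = 47.8902%

47.89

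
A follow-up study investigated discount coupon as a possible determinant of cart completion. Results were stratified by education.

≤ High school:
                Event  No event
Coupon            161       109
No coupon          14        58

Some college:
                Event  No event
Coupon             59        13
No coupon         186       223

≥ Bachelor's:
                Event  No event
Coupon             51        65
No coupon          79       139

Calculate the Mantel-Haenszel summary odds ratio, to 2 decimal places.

OR_MH = Σ(aᵢdᵢ/nᵢ) / Σ(bᵢcᵢ/nᵢ), where nᵢ is the stratum total.
Stratum 1 (≤ High school): n = 342; a·d/n = 161·58/342 = 27.3041; b·c/n = 109·14/342 = 4.4620
Stratum 2 (Some college): n = 481; a·d/n = 59·223/481 = 27.3534; b·c/n = 13·186/481 = 5.0270
Stratum 3 (≥ Bachelor's): n = 334; a·d/n = 51·139/334 = 21.2246; b·c/n = 65·79/334 = 15.3743
OR_MH = (27.3041 + 27.3534 + 21.2246) / (4.4620 + 5.0270 + 15.3743) = 75.8821 / 24.8633 = 3.05198

3.05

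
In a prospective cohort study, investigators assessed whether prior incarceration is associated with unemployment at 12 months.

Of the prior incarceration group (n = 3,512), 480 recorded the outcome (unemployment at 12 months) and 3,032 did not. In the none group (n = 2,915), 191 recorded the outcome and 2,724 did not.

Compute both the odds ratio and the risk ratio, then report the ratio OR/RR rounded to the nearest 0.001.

1.082

From the description: a = 480, b = 3032, c = 191, d = 2724.
OR = (480·2724)/(3032·191) = 1307520/579112 = 2.25780
Risk in exposed = 480/3512 = 0.13667; risk in unexposed = 191/2915 = 0.06552; RR = 2.08589
OR/RR = 2.25780 / 2.08589 = 1.08242
The outcome is not rare, so the OR lies further from 1 than the RR.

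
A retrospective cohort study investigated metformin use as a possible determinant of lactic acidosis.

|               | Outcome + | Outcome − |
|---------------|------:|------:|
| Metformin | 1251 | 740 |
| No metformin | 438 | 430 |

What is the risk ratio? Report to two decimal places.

1.25

Cells: a = 1251, b = 740, c = 438, d = 430.
Risk in exposed = 1251/1991 = 0.62833; risk in unexposed = 438/868 = 0.50461.
RR = 0.62833 / 0.50461 = 1.24518
The risk among the exposed is 1.25 times that among the unexposed.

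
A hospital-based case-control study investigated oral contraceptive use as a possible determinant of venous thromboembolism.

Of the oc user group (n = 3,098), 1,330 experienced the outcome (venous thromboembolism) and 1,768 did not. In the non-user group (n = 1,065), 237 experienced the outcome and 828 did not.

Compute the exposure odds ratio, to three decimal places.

2.628

From the description: a = 1330, b = 1768, c = 237, d = 828.
OR = (a·d)/(b·c) = (1330 × 828) / (1768 × 237) = 1101240 / 419016 = 2.62816
The odds of venous thromboembolism are about 2.63 times as high in the oc user group.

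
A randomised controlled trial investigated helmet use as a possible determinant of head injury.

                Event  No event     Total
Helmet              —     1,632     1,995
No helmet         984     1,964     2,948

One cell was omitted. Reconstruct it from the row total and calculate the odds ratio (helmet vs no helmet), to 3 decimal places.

The missing cell is in the exposed row: 1995 − 1632 = 363.
So a = 363, b = 1632, c = 984, d = 1964.
OR = (a·d)/(b·c) = (363 × 1964) / (1632 × 984) = 712932 / 1605888 = 0.44395

0.444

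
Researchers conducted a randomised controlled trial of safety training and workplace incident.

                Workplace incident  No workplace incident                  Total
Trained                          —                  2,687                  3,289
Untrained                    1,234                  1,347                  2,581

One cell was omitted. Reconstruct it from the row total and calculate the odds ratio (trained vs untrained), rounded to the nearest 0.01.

The missing cell is in the exposed row: 3289 − 2687 = 602.
So a = 602, b = 2687, c = 1234, d = 1347.
OR = (a·d)/(b·c) = (602 × 1347) / (2687 × 1234) = 810894 / 3315758 = 0.24456

0.24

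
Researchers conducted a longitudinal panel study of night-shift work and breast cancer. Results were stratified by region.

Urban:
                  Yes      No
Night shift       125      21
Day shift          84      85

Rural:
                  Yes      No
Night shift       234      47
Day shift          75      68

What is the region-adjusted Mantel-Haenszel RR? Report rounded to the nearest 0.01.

1.65

RR_MH = Σ(aᵢ·n₀ᵢ/nᵢ) / Σ(cᵢ·n₁ᵢ/nᵢ), with n₁ᵢ = aᵢ+bᵢ (exposed), n₀ᵢ = cᵢ+dᵢ (unexposed), nᵢ = n₁ᵢ+n₀ᵢ.
Stratum 1 (Urban): n₁ = 146, n₀ = 169, n = 315; a·n₀/n = 125·169/315 = 67.0635; c·n₁/n = 84·146/315 = 38.9333
Stratum 2 (Rural): n₁ = 281, n₀ = 143, n = 424; a·n₀/n = 234·143/424 = 78.9198; c·n₁/n = 75·281/424 = 49.7052
RR_MH = (67.0635 + 78.9198) / (38.9333 + 49.7052) = 145.9833 / 88.6385 = 1.64695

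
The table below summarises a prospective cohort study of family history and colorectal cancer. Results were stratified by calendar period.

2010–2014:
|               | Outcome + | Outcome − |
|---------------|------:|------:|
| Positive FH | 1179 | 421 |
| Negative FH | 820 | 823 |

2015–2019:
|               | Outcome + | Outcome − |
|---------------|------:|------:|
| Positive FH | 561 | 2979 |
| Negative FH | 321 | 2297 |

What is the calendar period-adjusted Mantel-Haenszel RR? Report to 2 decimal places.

1.42

RR_MH = Σ(aᵢ·n₀ᵢ/nᵢ) / Σ(cᵢ·n₁ᵢ/nᵢ), with n₁ᵢ = aᵢ+bᵢ (exposed), n₀ᵢ = cᵢ+dᵢ (unexposed), nᵢ = n₁ᵢ+n₀ᵢ.
Stratum 1 (2010–2014): n₁ = 1600, n₀ = 1643, n = 3243; a·n₀/n = 1179·1643/3243 = 597.3164; c·n₁/n = 820·1600/3243 = 404.5637
Stratum 2 (2015–2019): n₁ = 3540, n₀ = 2618, n = 6158; a·n₀/n = 561·2618/6158 = 238.5024; c·n₁/n = 321·3540/6158 = 184.5307
RR_MH = (597.3164 + 238.5024) / (404.5637 + 184.5307) = 835.8188 / 589.0944 = 1.41882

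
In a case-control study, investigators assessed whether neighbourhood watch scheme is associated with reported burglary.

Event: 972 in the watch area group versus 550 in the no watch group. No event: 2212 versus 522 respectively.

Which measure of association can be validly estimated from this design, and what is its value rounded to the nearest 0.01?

From the description: a = 972, b = 2212, c = 550, d = 522.
This is a case-control study: participants were sampled on outcome status, so risks in the source population cannot be estimated directly — relative risk is not valid here. The odds ratio is the appropriate measure.
OR = (a·d)/(b·c) = (972 × 522) / (2212 × 550) = 507384 / 1216600 = 0.41705

0.42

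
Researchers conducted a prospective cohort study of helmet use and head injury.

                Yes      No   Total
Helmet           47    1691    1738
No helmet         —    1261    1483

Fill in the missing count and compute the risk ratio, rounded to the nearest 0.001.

The missing cell is in the unexposed row: 1483 − 1261 = 222.
So a = 47, b = 1691, c = 222, d = 1261.
RR = [a/(a+b)] / [c/(c+d)] = (47/1738) / (222/1483) = 0.02704/0.14970 = 0.18065

0.181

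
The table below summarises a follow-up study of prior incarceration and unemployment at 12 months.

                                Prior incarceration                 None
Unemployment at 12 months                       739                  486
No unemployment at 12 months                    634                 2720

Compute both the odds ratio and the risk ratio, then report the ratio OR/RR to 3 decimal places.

Reading the table with exposure as columns: a = 739 (Prior incarceration, case), b = 634 (Prior incarceration, non-case), c = 486 (None, case), d = 2720.
OR = (739·2720)/(634·486) = 2010080/308124 = 6.52361
Risk in exposed = 739/1373 = 0.53824; risk in unexposed = 486/3206 = 0.15159; RR = 3.55060
OR/RR = 6.52361 / 3.55060 = 1.83733
The outcome is not rare, so the OR lies further from 1 than the RR.

1.837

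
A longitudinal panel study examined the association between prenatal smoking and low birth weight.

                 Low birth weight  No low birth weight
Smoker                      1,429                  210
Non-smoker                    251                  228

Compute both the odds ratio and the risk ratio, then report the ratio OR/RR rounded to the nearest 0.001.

Cells: a = 1429, b = 210, c = 251, d = 228.
OR = (1429·228)/(210·251) = 325812/52710 = 6.18122
Risk in exposed = 1429/1639 = 0.87187; risk in unexposed = 251/479 = 0.52401; RR = 1.66385
OR/RR = 6.18122 / 1.66385 = 3.71500
The outcome is not rare, so the OR lies further from 1 than the RR.

3.715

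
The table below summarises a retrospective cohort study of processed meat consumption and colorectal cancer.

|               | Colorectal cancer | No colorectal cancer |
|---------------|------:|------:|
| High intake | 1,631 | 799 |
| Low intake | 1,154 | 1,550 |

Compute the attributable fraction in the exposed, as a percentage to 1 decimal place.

36.4

Cells: a = 1631, b = 799, c = 1154, d = 1550.
Risk in exposed = 1631/2430 = 0.67119; risk in unexposed = 1154/2704 = 0.42678.
RR = 0.67119/0.42678 = 1.57271
AR% = (RR − 1)/RR × 100 = (1.57271 − 1)/1.57271 × 100 = 36.4155%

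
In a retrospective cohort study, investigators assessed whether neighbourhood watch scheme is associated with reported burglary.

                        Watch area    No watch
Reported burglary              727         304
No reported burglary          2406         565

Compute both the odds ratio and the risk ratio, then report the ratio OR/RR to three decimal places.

0.847

Reading the table with exposure as columns: a = 727 (Watch area, case), b = 2406 (Watch area, non-case), c = 304 (No watch, case), d = 565.
OR = (727·565)/(2406·304) = 410755/731424 = 0.56158
Risk in exposed = 727/3133 = 0.23205; risk in unexposed = 304/869 = 0.34983; RR = 0.66332
OR/RR = 0.56158 / 0.66332 = 0.84663
The outcome is not rare, so the OR lies further from 1 than the RR.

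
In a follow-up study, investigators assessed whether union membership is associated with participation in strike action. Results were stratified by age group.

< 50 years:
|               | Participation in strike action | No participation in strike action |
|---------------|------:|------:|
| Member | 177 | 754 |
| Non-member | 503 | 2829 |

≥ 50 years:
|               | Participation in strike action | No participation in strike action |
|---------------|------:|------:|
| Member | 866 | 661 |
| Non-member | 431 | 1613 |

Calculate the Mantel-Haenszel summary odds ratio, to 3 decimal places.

OR_MH = Σ(aᵢdᵢ/nᵢ) / Σ(bᵢcᵢ/nᵢ), where nᵢ is the stratum total.
Stratum 1 (< 50 years): n = 4263; a·d/n = 177·2829/4263 = 117.4602; b·c/n = 754·503/4263 = 88.9660
Stratum 2 (≥ 50 years): n = 3571; a·d/n = 866·1613/3571 = 391.1672; b·c/n = 661·431/3571 = 79.7791
OR_MH = (117.4602 + 391.1672) / (88.9660 + 79.7791) = 508.6274 / 168.7450 = 3.01418

3.014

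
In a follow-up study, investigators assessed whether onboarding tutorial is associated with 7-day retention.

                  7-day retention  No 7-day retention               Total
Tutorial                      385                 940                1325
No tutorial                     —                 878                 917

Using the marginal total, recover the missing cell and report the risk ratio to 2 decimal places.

6.83

The missing cell is in the unexposed row: 917 − 878 = 39.
So a = 385, b = 940, c = 39, d = 878.
RR = [a/(a+b)] / [c/(c+d)] = (385/1325) / (39/917) = 0.29057/0.04253 = 6.83203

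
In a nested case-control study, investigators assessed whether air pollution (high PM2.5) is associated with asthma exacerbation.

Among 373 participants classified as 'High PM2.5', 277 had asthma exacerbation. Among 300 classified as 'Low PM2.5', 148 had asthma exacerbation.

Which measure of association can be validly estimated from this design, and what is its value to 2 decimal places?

2.96

From the description: a = 277, b = 96, c = 148, d = 152.
This is a nested case-control study: participants were sampled on outcome status, so risks in the source population cannot be estimated directly — relative risk is not valid here. The odds ratio is the appropriate measure.
OR = (a·d)/(b·c) = (277 × 152) / (96 × 148) = 42104 / 14208 = 2.96340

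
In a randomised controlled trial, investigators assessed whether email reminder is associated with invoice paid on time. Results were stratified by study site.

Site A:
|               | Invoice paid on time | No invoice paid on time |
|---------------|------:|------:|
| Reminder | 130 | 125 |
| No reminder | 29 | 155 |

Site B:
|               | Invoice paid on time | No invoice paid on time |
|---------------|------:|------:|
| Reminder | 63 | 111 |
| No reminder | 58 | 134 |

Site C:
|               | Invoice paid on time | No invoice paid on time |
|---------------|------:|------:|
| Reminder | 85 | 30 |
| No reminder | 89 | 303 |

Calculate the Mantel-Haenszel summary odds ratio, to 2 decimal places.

OR_MH = Σ(aᵢdᵢ/nᵢ) / Σ(bᵢcᵢ/nᵢ), where nᵢ is the stratum total.
Stratum 1 (Site A): n = 439; a·d/n = 130·155/439 = 45.8998; b·c/n = 125·29/439 = 8.2574
Stratum 2 (Site B): n = 366; a·d/n = 63·134/366 = 23.0656; b·c/n = 111·58/366 = 17.5902
Stratum 3 (Site C): n = 507; a·d/n = 85·303/507 = 50.7988; b·c/n = 30·89/507 = 5.2663
OR_MH = (45.8998 + 23.0656 + 50.7988) / (8.2574 + 17.5902 + 5.2663) = 119.7642 / 31.1138 = 3.84922

3.85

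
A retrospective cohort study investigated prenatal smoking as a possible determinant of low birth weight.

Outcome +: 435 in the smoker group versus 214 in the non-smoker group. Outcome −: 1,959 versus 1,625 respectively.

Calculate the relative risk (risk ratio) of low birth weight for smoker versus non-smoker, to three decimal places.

From the description: a = 435, b = 1959, c = 214, d = 1625.
Risk in exposed = 435/2394 = 0.18170; risk in unexposed = 214/1839 = 0.11637.
RR = 0.18170 / 0.11637 = 1.56147
The risk among the exposed is 1.56 times that among the unexposed.

1.561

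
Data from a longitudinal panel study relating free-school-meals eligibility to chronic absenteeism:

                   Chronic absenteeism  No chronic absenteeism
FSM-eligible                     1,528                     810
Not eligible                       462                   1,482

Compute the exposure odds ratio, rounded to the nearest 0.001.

6.051

Cells: a = 1528, b = 810, c = 462, d = 1482.
OR = (a·d)/(b·c) = (1528 × 1482) / (810 × 462) = 2264496 / 374220 = 6.05124
The odds of chronic absenteeism are about 6.05 times as high in the fsm-eligible group.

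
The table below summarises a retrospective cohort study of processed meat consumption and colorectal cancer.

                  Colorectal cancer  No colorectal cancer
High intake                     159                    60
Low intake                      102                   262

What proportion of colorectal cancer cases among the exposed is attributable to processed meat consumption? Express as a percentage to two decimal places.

Cells: a = 159, b = 60, c = 102, d = 262.
Risk in exposed = 159/219 = 0.72603; risk in unexposed = 102/364 = 0.28022.
RR = 0.72603/0.28022 = 2.59092
AR% = (RR − 1)/RR × 100 = (2.59092 − 1)/2.59092 × 100 = 61.4037%

61.40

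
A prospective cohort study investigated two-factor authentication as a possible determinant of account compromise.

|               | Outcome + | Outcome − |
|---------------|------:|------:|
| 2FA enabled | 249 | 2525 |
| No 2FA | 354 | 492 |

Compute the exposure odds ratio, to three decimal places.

Cells: a = 249, b = 2525, c = 354, d = 492.
OR = (a·d)/(b·c) = (249 × 492) / (2525 × 354) = 122508 / 893850 = 0.13706
Exposure is associated with lower odds of account compromise (OR = 0.14 < 1).

0.137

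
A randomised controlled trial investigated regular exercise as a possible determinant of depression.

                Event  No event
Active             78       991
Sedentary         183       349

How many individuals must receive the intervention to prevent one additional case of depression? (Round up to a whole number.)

4

Risk in treated group = 78/1069 = 0.07297; risk in control = 183/532 = 0.34398.
Absolute risk reduction = 0.34398 − 0.07297 = 0.27102
NNT = 1 / ARR = 1 / 0.27102 = 3.690 → round up → 4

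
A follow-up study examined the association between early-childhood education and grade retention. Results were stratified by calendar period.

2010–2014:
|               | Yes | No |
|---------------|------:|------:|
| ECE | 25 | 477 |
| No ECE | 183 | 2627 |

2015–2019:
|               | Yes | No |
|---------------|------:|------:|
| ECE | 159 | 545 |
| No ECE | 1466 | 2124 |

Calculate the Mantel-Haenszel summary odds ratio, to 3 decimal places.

0.464

OR_MH = Σ(aᵢdᵢ/nᵢ) / Σ(bᵢcᵢ/nᵢ), where nᵢ is the stratum total.
Stratum 1 (2010–2014): n = 3312; a·d/n = 25·2627/3312 = 19.8294; b·c/n = 477·183/3312 = 26.3560
Stratum 2 (2015–2019): n = 4294; a·d/n = 159·2124/4294 = 78.6483; b·c/n = 545·1466/4294 = 186.0666
OR_MH = (19.8294 + 78.6483) / (26.3560 + 186.0666) = 98.4778 / 212.4226 = 0.46359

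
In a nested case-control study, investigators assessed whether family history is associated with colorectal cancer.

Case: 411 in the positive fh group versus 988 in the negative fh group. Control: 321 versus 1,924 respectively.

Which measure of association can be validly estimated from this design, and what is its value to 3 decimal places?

2.493

From the description: a = 411, b = 321, c = 988, d = 1924.
This is a nested case-control study: participants were sampled on outcome status, so risks in the source population cannot be estimated directly — relative risk is not valid here. The odds ratio is the appropriate measure.
OR = (a·d)/(b·c) = (411 × 1924) / (321 × 988) = 790764 / 317148 = 2.49336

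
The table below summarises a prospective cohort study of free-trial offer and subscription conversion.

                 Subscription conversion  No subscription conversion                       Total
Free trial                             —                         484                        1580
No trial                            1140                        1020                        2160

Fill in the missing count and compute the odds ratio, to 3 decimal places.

The missing cell is in the exposed row: 1580 − 484 = 1096.
So a = 1096, b = 484, c = 1140, d = 1020.
OR = (a·d)/(b·c) = (1096 × 1020) / (484 × 1140) = 1117920 / 551760 = 2.02610

2.026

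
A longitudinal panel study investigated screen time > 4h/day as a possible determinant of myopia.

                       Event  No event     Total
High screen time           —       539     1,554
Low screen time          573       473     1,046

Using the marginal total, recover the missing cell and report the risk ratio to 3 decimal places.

The missing cell is in the exposed row: 1554 − 539 = 1015.
So a = 1015, b = 539, c = 573, d = 473.
RR = [a/(a+b)] / [c/(c+d)] = (1015/1554) / (573/1046) = 0.65315/0.54780 = 1.19232

1.192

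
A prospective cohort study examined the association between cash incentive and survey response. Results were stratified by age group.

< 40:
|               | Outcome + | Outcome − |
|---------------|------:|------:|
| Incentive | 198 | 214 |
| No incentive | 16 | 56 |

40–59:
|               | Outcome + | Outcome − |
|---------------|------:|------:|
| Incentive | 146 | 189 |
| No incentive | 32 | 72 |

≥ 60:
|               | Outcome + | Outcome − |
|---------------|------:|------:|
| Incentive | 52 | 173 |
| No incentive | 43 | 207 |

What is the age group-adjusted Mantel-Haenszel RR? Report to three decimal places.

RR_MH = Σ(aᵢ·n₀ᵢ/nᵢ) / Σ(cᵢ·n₁ᵢ/nᵢ), with n₁ᵢ = aᵢ+bᵢ (exposed), n₀ᵢ = cᵢ+dᵢ (unexposed), nᵢ = n₁ᵢ+n₀ᵢ.
Stratum 1 (< 40): n₁ = 412, n₀ = 72, n = 484; a·n₀/n = 198·72/484 = 29.4545; c·n₁/n = 16·412/484 = 13.6198
Stratum 2 (40–59): n₁ = 335, n₀ = 104, n = 439; a·n₀/n = 146·104/439 = 34.5877; c·n₁/n = 32·335/439 = 24.4191
Stratum 3 (≥ 60): n₁ = 225, n₀ = 250, n = 475; a·n₀/n = 52·250/475 = 27.3684; c·n₁/n = 43·225/475 = 20.3684
RR_MH = (29.4545 + 34.5877 + 27.3684) / (13.6198 + 24.4191 + 20.3684) = 91.4107 / 58.4074 = 1.56505

1.565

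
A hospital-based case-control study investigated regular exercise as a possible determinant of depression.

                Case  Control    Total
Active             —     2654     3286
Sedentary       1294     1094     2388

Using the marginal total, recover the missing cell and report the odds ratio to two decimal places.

0.20

The missing cell is in the exposed row: 3286 − 2654 = 632.
So a = 632, b = 2654, c = 1294, d = 1094.
OR = (a·d)/(b·c) = (632 × 1094) / (2654 × 1294) = 691408 / 3434276 = 0.20133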